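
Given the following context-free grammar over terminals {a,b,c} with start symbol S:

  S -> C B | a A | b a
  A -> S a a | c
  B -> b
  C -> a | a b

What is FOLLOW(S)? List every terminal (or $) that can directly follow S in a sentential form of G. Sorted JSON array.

Compute FIRST by fixpoint:
iter 1:
  A via A→c: +{c}
  B via B→b: +{b}
  C via C→a: +{a}
  S via S→C B: +{a}
  S via S→b a: +{b}
  FIRST(S)={a,b}  FIRST(A)={c}  FIRST(B)={b}  FIRST(C)={a}
iter 2:
  A via A→S a a: +{a,b}
  FIRST(S)={a,b}  FIRST(A)={a,b,c}  FIRST(B)={b}  FIRST(C)={a}
iter 3: — fixpoint
  FIRST(S)={a,b}  FIRST(A)={a,b,c}  FIRST(B)={b}  FIRST(C)={a}

FOLLOW sets:
FOLLOW(S) := {$}
iter 1:
  A→S a a: FOLLOW(S) ⊇ FIRST(a) = {a}; new: +{a}
  S→C B: FOLLOW(C) ⊇ FIRST(B) = {b}; new: +{b}
  S→C B: FOLLOW(B) ⊇ FOLLOW(S) ⊇ {$,a}; new: +{$,a}
  S→a A: FOLLOW(A) ⊇ FOLLOW(S) ⊇ {$,a}; new: +{$,a}
  FOLLOW(S)={$,a}  FOLLOW(A)={$,a}  FOLLOW(B)={$,a}  FOLLOW(C)={b}
iter 2: done
  FOLLOW(S)={$,a}  FOLLOW(A)={$,a}  FOLLOW(B)={$,a}  FOLLOW(C)={b}

FOLLOW(S) = ["$", "a"]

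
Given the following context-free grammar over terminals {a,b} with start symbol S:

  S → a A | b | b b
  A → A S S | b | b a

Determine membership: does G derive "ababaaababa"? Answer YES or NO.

CNF form of G:
  S -> T0 T0 | T1 A | b
  A -> A X2 | T0 T1 | b
  T0 -> b
  T1 -> a
  X2 -> S S

CYK fill:
  T[0,0] 'a' = {T1}  orig:{}
  T[1,1] 'b' = {A,S,T0}  orig:{A,S}
  T[2,2] 'a' = {T1}  orig:{}
  T[3,3] 'b' = {A,S,T0}  orig:{A,S}
  T[4,4] 'a' = {T1}  orig:{}
  T[5,5] 'a' = {T1}  orig:{}
  T[6,6] 'a' = {T1}  orig:{}
  T[7,7] 'b' = {A,S,T0}  orig:{A,S}
  T[8,8] 'a' = {T1}  orig:{}
  T[9,9] 'b' = {A,S,T0}  orig:{A,S}
  T[10,10] 'a' = {T1}  orig:{}
  T[0,1] 'ab' = {S}
  T[1,2] 'ba' = {A}
  T[2,3] 'ab' = {S}
  T[3,4] 'ba' = {A}
  T[4,5] 'aa' = ∅
  T[5,6] 'aa' = ∅
  T[6,7] 'ab' = {S}
  T[7,8] 'ba' = {A}
  T[8,9] 'ab' = {S}
  T[9,10] 'ba' = {A}
  T[0,2] 'aba' = {S}
  T[1,3] 'bab' = {X2}  orig:{}
  T[2,4] 'aba' = {S}
  T[3,5] 'baa' = ∅
  T[4,6] 'aaa' = ∅
  T[5,7] 'aab' = ∅
  T[6,8] 'aba' = {S}
  T[7,9] 'bab' = {X2}  orig:{}
  T[8,10] 'aba' = {S}
  T[0,3] 'abab' = {X2}  orig:{}
  T[1,4] 'baba' = {X2}  orig:{}
  T[2,5] 'abaa' = ∅
  T[3,6] 'baaa' = ∅
  T[4,7] 'aaab' = ∅
  T[5,8] 'aaba' = ∅
  T[6,9] 'abab' = {X2}  orig:{}
  T[7,10] 'baba' = {X2}  orig:{}
  T[0,4] 'ababa' = {X2}  orig:{}
  T[1,5] 'babaa' = ∅
  T[2,6] 'abaaa' = ∅
  T[3,7] 'baaab' = ∅
  T[4,8] 'aaaba' = ∅
  T[5,9] 'aabab' = ∅
  T[6,10] 'ababa' = {X2}  orig:{}
  T[0,5] 'ababaa' = ∅
  T[1,6] 'babaaa' = ∅
  T[2,7] 'abaaab' = ∅
  T[3,8] 'baaaba' = ∅
  T[4,9] 'aaabab' = ∅
  T[5,10] 'aababa' = ∅
  T[0,6] 'ababaaa' = ∅
  T[1,7] 'babaaab' = ∅
  T[2,8] 'abaaaba' = ∅
  T[3,9] 'baaabab' = ∅
  T[4,10] 'aaababa' = ∅
  T[0,7] 'ababaaab' = ∅
  T[1,8] 'babaaaba' = ∅
  T[2,9] 'abaaabab' = ∅
  T[3,10] 'baaababa' = ∅
  T[0,8] 'ababaaaba' = ∅
  T[1,9] 'babaaabab' = ∅
  T[2,10] 'abaaababa' = ∅
  T[0,9] 'ababaaabab' = ∅
  T[1,10] 'babaaababa' = ∅
  T[0,10] 'ababaaababa' = ∅

S ∉ T[0,10] ⇒ NO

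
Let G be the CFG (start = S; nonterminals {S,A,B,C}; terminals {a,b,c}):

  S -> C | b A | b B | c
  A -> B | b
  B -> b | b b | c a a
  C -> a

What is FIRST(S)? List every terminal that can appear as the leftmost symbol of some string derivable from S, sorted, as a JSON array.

FIRST iteration:
round 1:
  A via A→b: +{b}
  B via B→b: +{b}
  B via B→c a a: +{c}
  C via C→a: +{a}
  S via S→C: +{a}
  S via S→b A: +{b}
  S via S→c: +{c}
  FIRST(S)={a,b,c}  FIRST(A)={b}  FIRST(B)={b,c}  FIRST(C)={a}
round 2:
  A via A→B: +{c}
  FIRST(S)={a,b,c}  FIRST(A)={b,c}  FIRST(B)={b,c}  FIRST(C)={a}
round 3: (stable)
  FIRST(S)={a,b,c}  FIRST(A)={b,c}  FIRST(B)={b,c}  FIRST(C)={a}

FIRST(S) = ["a", "b", "c"]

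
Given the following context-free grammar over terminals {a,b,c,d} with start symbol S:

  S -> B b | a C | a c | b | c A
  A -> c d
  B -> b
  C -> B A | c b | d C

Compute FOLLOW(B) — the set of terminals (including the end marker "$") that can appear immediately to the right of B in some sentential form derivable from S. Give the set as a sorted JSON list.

FIRST iteration:
pass 1:
  A via A→c d: +{c}
  B via B→b: +{b}
  C via C→B A: +{b}
  C via C→c b: +{c}
  C via C→d C: +{d}
  S via S→B b: +{b}
  S via S→a C: +{a}
  S via S→c A: +{c}
  S: {a,b,c}  A: {c}  B: {b}  C: {b,c,d}
pass 2: done
  S: {a,b,c}  A: {c}  B: {b}  C: {b,c,d}

FOLLOW iteration:
initialize: $ ∈ FOLLOW(S)
round 1:
  C→B A: FOLLOW(B) ⊇ FIRST(A) = {c}; new: +{c}
  S→B b: FOLLOW(B) ⊇ FIRST(b) = {b}; new: +{b}
  S→a C: FOLLOW(C) ⊇ FOLLOW(S) ⊇ {$}; new: +{$}
  S→c A: FOLLOW(A) ⊇ FOLLOW(S) ⊇ {$}; new: +{$}
  FOLLOW(S)={$}  FOLLOW(A)={$}  FOLLOW(B)={b,c}  FOLLOW(C)={$}
round 2: — fixpoint
  FOLLOW(S)={$}  FOLLOW(A)={$}  FOLLOW(B)={b,c}  FOLLOW(C)={$}

FOLLOW(B) = ["b", "c"]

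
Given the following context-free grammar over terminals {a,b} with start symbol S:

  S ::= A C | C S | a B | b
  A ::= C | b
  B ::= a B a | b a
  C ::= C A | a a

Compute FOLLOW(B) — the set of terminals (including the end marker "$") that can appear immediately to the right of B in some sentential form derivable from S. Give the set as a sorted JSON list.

FIRST iteration:
iter 1:
  A via A→b: +{b}
  B via B→a B a: +{a}
  B via B→b a: +{b}
  C via C→a a: +{a}
  S via S→A C: +{b}
  S via S→C S: +{a}
  S: {a,b}  A: {b}  B: {a,b}  C: {a}
iter 2:
  A via A→C: +{a}
  S: {a,b}  A: {a,b}  B: {a,b}  C: {a}
iter 3: (no change)
  S: {a,b}  A: {a,b}  B: {a,b}  C: {a}

Compute FOLLOW by fixpoint:
seed FOLLOW(S) with $
[1]
  B→a B a: FOLLOW(B) ⊇ FIRST(a) = {a}; new: +{a}
  C→C A: FOLLOW(C) ⊇ FIRST(A) = {a,b}; new: +{a,b}
  C→C A: FOLLOW(A) ⊇ FOLLOW(C) ⊇ {a,b}; new: +{a,b}
  S→A C: FOLLOW(C) ⊇ FOLLOW(S) ⊇ {$}; new: +{$}
  S→a B: FOLLOW(B) ⊇ FOLLOW(S) ⊇ {$}; new: +{$}
  S: {$}  A: {a,b}  B: {$,a}  C: {$,a,b}
[2]
  C→C A: FOLLOW(A) ⊇ FOLLOW(C) ⊇ {$,a,b}; new: +{$}
  S: {$}  A: {$,a,b}  B: {$,a}  C: {$,a,b}
[3] (stable)
  S: {$}  A: {$,a,b}  B: {$,a}  C: {$,a,b}

FOLLOW(B) = ["$", "a"]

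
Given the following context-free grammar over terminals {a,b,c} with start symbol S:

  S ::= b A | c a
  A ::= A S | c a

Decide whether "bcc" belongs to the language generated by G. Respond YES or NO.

Convert to CNF:
  S -> T0 T1 | T2 A
  A -> A S | T0 T1
  T0 -> c
  T1 -> a
  T2 -> b

Fill CYK table bottom-up:
  cell(0,0) b: {T2}  orig:{}
  cell(1,1) c: {T0}  orig:{}
  cell(2,2) c: {T0}  orig:{}
  cell(0,1) bc: ∅
  cell(1,2) cc: ∅
  cell(0,2) bcc: ∅

S ∉ T[0,2] ⇒ NO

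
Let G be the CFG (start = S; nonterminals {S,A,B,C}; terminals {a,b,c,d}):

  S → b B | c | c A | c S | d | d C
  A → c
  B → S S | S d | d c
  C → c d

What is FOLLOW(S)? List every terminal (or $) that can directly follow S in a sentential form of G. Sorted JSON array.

Compute FIRST by fixpoint:
iter 1:
  A via A→c: +{c}
  B via B→d c: +{d}
  C via C→c d: +{c}
  S via S→b B: +{b}
  S via S→c: +{c}
  S via S→d: +{d}
  FIRST(S)={b,c,d}  FIRST(A)={c}  FIRST(B)={d}  FIRST(C)={c}
iter 2:
  B via B→S S: +{b,c}
  FIRST(S)={b,c,d}  FIRST(A)={c}  FIRST(B)={b,c,d}  FIRST(C)={c}
iter 3: — fixpoint
  FIRST(S)={b,c,d}  FIRST(A)={c}  FIRST(B)={b,c,d}  FIRST(C)={c}

FOLLOW iteration:
initialize: $ ∈ FOLLOW(S)
pass 1:
  B→S S: FOLLOW(S) ⊇ FIRST(S) = {b,c,d}; new: +{b,c,d}
  S→b B: FOLLOW(B) ⊇ FOLLOW(S) ⊇ {$,b,c,d}; new: +{$,b,c,d}
  S→c A: FOLLOW(A) ⊇ FOLLOW(S) ⊇ {$,b,c,d}; new: +{$,b,c,d}
  S→d C: FOLLOW(C) ⊇ FOLLOW(S) ⊇ {$,b,c,d}; new: +{$,b,c,d}
  FOLLOW(S)={$,b,c,d}  FOLLOW(A)={$,b,c,d}  FOLLOW(B)={$,b,c,d}  FOLLOW(C)={$,b,c,d}
pass 2: (stable)
  FOLLOW(S)={$,b,c,d}  FOLLOW(A)={$,b,c,d}  FOLLOW(B)={$,b,c,d}  FOLLOW(C)={$,b,c,d}

FOLLOW(S) = ["$", "b", "c", "d"]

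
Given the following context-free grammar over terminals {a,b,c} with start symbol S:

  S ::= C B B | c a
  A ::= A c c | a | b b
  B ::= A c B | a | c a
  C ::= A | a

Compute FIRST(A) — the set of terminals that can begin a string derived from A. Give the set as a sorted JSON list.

Compute FIRST by fixpoint:
[1]
  A via A→a: +{a}
  A via A→b b: +{b}
  B via B→A c B: +{a,b}
  B via B→c a: +{c}
  C via C→A: +{a,b}
  S via S→C B B: +{a,b}
  S via S→c a: +{c}
  FIRST[S]={a,b,c}  FIRST[A]={a,b}  FIRST[B]={a,b,c}  FIRST[C]={a,b}
[2] — fixpoint
  FIRST[S]={a,b,c}  FIRST[A]={a,b}  FIRST[B]={a,b,c}  FIRST[C]={a,b}

FIRST(A) = ["a", "b"]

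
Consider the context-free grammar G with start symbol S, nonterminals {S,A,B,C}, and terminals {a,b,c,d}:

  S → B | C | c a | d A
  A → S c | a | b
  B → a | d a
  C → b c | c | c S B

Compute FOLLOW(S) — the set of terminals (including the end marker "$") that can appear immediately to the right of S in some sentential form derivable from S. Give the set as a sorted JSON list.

Compute FIRST by fixpoint:
iter 1:
  A via A→a: +{a}
  A via A→b: +{b}
  B via B→a: +{a}
  B via B→d a: +{d}
  C via C→b c: +{b}
  C via C→c: +{c}
  S via S→B: +{a,d}
  S via S→C: +{b,c}
  S: {a,b,c,d}  A: {a,b}  B: {a,d}  C: {b,c}
iter 2:
  A via A→S c: +{c,d}
  S: {a,b,c,d}  A: {a,b,c,d}  B: {a,d}  C: {b,c}
iter 3: — fixpoint
  S: {a,b,c,d}  A: {a,b,c,d}  B: {a,d}  C: {b,c}

FOLLOW sets:
initialize: $ ∈ FOLLOW(S)
pass 1:
  A→S c: FOLLOW(S) ⊇ FIRST(c) = {c}; new: +{c}
  C→c S B: FOLLOW(S) ⊇ FIRST(B) = {a,d}; new: +{a,d}
  S→B: FOLLOW(B) ⊇ FOLLOW(S) ⊇ {$,a,c,d}; new: +{$,a,c,d}
  S→C: FOLLOW(C) ⊇ FOLLOW(S) ⊇ {$,a,c,d}; new: +{$,a,c,d}
  S→d A: FOLLOW(A) ⊇ FOLLOW(S) ⊇ {$,a,c,d}; new: +{$,a,c,d}
  S: {$,a,c,d}  A: {$,a,c,d}  B: {$,a,c,d}  C: {$,a,c,d}
pass 2: (no change)
  S: {$,a,c,d}  A: {$,a,c,d}  B: {$,a,c,d}  C: {$,a,c,d}

FOLLOW(S) = ["$", "a", "c", "d"]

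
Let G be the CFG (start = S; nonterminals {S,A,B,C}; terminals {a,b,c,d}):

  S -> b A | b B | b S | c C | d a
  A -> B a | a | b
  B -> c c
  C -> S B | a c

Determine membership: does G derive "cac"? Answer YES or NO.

Convert to CNF:
  S -> T1 C | T2 A | T2 B | T2 S | T3 T0
  A -> B T0 | a | b
  B -> T1 T1
  C -> S B | T0 T1
  T0 -> a
  T1 -> c
  T2 -> b
  T3 -> d

CYK fill:
  cell(0,0) c: {T1}  orig:{}
  cell(1,1) a: {A,T0}  orig:{A}
  cell(2,2) c: {T1}  orig:{}
  cell(0,1) ca: ∅
  cell(1,2) ac: {C}
  cell(0,2) cac: {S}

S ∈ T[0,2] ⇒ YES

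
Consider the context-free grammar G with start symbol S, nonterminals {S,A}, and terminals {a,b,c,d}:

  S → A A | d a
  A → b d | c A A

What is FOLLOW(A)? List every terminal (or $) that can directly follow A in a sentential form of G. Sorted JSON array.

Compute FIRST by fixpoint:
[1]
  A via A→b d: +{b}
  A via A→c A A: +{c}
  S via S→A A: +{b,c}
  S via S→d a: +{d}
  FIRST(S)={b,c,d}  FIRST(A)={b,c}
[2] done
  FIRST(S)={b,c,d}  FIRST(A)={b,c}

Compute FOLLOW by fixpoint:
seed FOLLOW(S) with $
iter 1:
  A→c A A: FOLLOW(A) ⊇ FIRST(A) = {b,c}; new: +{b,c}
  S→A A: FOLLOW(A) ⊇ FOLLOW(S) ⊇ {$}; new: +{$}
  FOLLOW[S]={$}  FOLLOW[A]={$,b,c}
iter 2: done
  FOLLOW[S]={$}  FOLLOW[A]={$,b,c}

FOLLOW(A) = ["$", "b", "c"]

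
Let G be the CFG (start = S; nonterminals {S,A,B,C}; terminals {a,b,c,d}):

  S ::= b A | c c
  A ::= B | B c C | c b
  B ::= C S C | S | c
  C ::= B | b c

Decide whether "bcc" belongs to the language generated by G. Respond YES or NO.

Convert to CNF:
  S -> T0 T0 | T1 A
  A -> B X2 | C X3 | T0 T0 | T0 T1 | T1 A | c
  B -> C X4 | T0 T0 | T1 A | c
  C -> C X5 | T0 T0 | T1 A | T1 T0 | c
  T0 -> c
  T1 -> b
  X2 -> T0 C
  X3 -> S C
  X4 -> S C
  X5 -> S C

CYK fill:
  cell(0,0) b: {T1}  orig:{}
  cell(1,1) c: {A,B,C,T0}  orig:{A,B,C}
  cell(2,2) c: {A,B,C,T0}  orig:{A,B,C}
  cell(0,1) bc: {A,B,C,S}
  cell(1,2) cc: {A,B,C,S,X2}  orig:{A,B,C,S}
  cell(0,2) bcc: {A,B,C,S,X3,X4,X5}  orig:{A,B,C,S}

S ∈ T[0,2] ⇒ YES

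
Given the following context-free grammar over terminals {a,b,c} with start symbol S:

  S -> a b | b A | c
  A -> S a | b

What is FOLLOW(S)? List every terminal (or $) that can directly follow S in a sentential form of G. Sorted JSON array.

FIRST iteration:
iter 1:
  A via A→b: +{b}
  S via S→a b: +{a}
  S via S→b A: +{b}
  S via S→c: +{c}
  S: {a,b,c}  A: {b}
iter 2:
  A via A→S a: +{a,c}
  S: {a,b,c}  A: {a,b,c}
iter 3: (no change)
  S: {a,b,c}  A: {a,b,c}

FOLLOW iteration:
FOLLOW(S) := {$}
round 1:
  A→S a: FOLLOW(S) ⊇ FIRST(a) = {a}; new: +{a}
  S→b A: FOLLOW(A) ⊇ FOLLOW(S) ⊇ {$,a}; new: +{$,a}
  S: {$,a}  A: {$,a}
round 2: done
  S: {$,a}  A: {$,a}

FOLLOW(S) = ["$", "a"]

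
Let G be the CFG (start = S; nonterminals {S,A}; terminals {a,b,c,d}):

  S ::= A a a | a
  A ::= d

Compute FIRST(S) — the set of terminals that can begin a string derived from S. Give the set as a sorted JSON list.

FIRST sets, iterate to fixpoint:
round 1:
  A via A→d: +{d}
  S via S→A a a: +{d}
  S via S→a: +{a}
  S: {a,d}  A: {d}
round 2: done
  S: {a,d}  A: {d}

FIRST(S) = ["a", "d"]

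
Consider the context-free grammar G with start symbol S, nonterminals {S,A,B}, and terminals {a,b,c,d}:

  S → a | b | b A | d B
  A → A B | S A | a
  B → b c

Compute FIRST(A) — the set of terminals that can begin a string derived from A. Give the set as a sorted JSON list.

FIRST iteration:
iter 1:
  A via A→a: +{a}
  B via B→b c: +{b}
  S via S→a: +{a}
  S via S→b: +{b}
  S via S→d B: +{d}
  FIRST(S)={a,b,d}  FIRST(A)={a}  FIRST(B)={b}
iter 2:
  A via A→S A: +{b,d}
  FIRST(S)={a,b,d}  FIRST(A)={a,b,d}  FIRST(B)={b}
iter 3: done
  FIRST(S)={a,b,d}  FIRST(A)={a,b,d}  FIRST(B)={b}

FIRST(A) = ["a", "b", "d"]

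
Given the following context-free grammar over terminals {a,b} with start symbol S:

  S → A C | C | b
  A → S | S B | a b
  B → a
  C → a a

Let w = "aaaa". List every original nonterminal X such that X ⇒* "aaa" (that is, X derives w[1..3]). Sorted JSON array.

CNF form of G:
  S -> A C | T0 T0 | b
  A -> A C | S B | T0 T0 | T0 T1 | b
  B -> a
  C -> T0 T0
  T0 -> a
  T1 -> b

CYK table (by increasing span) (cells [i..j] with 1 ≤ i ≤ j ≤ 3 only):
  [1..1]={B,T0}  "a"  orig:{B}
  [2..2]={B,T0}  "a"  orig:{B}
  [3..3]={B,T0}  "a"  orig:{B}
  [1..2]={A,C,S}  "aa"
  [2..3]={A,C,S}  "aa"
  [1..3]={A}  "aaa"

Original NTs in T[1,3] deriving "aaa": ["A"]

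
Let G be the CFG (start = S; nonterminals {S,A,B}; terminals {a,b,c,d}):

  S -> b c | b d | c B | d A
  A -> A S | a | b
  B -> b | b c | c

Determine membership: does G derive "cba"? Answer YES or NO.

Convert to CNF:
  S -> T0 T1 | T0 T2 | T1 B | T2 A
  A -> A S | a | b
  B -> T0 T1 | b | c
  T0 -> b
  T1 -> c
  T2 -> d

CYK fill:
  cell(0,0) c: {B,T1}  orig:{B}
  cell(1,1) b: {A,B,T0}  orig:{A,B}
  cell(2,2) a: {A}
  cell(0,1) cb: {S}
  cell(1,2) ba: ∅
  cell(0,2) cba: ∅

S ∉ T[0,2] ⇒ NO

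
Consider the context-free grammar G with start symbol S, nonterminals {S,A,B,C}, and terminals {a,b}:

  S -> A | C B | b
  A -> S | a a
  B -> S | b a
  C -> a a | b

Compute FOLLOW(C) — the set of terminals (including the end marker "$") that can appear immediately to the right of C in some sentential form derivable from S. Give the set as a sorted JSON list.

FIRST sets, iterate to fixpoint:
[1]
  A via A→a a: +{a}
  B via B→b a: +{b}
  C via C→a a: +{a}
  C via C→b: +{b}
  S via S→A: +{a}
  S via S→C B: +{b}
  FIRST(S)={a,b}  FIRST(A)={a}  FIRST(B)={b}  FIRST(C)={a,b}
[2]
  A via A→S: +{b}
  B via B→S: +{a}
  FIRST(S)={a,b}  FIRST(A)={a,b}  FIRST(B)={a,b}  FIRST(C)={a,b}
[3] (stable)
  FIRST(S)={a,b}  FIRST(A)={a,b}  FIRST(B)={a,b}  FIRST(C)={a,b}

FOLLOW sets:
initialize: $ ∈ FOLLOW(S)
[1]
  S→A: FOLLOW(A) ⊇ FOLLOW(S) ⊇ {$}; new: +{$}
  S→C B: FOLLOW(C) ⊇ FIRST(B) = {a,b}; new: +{a,b}
  S→C B: FOLLOW(B) ⊇ FOLLOW(S) ⊇ {$}; new: +{$}
  FOLLOW(S)={$}  FOLLOW(A)={$}  FOLLOW(B)={$}  FOLLOW(C)={a,b}
[2] (no change)
  FOLLOW(S)={$}  FOLLOW(A)={$}  FOLLOW(B)={$}  FOLLOW(C)={a,b}

FOLLOW(C) = ["a", "b"]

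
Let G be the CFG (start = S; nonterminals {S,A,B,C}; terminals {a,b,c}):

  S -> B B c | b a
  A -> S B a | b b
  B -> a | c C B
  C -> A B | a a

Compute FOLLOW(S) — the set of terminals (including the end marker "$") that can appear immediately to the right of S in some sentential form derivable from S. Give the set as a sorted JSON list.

Compute FIRST by fixpoint:
iter 1:
  A via A→b b: +{b}
  B via B→a: +{a}
  B via B→c C B: +{c}
  C via C→A B: +{b}
  C via C→a a: +{a}
  S via S→B B c: +{a,c}
  S via S→b a: +{b}
  FIRST(S)={a,b,c}  FIRST(A)={b}  FIRST(B)={a,c}  FIRST(C)={a,b}
iter 2:
  A via A→S B a: +{a,c}
  C via C→A B: +{c}
  FIRST(S)={a,b,c}  FIRST(A)={a,b,c}  FIRST(B)={a,c}  FIRST(C)={a,b,c}
iter 3: (stable)
  FIRST(S)={a,b,c}  FIRST(A)={a,b,c}  FIRST(B)={a,c}  FIRST(C)={a,b,c}

Compute FOLLOW by fixpoint:
seed FOLLOW(S) with $
round 1:
  A→S B a: FOLLOW(S) ⊇ FIRST(B) = {a,c}; new: +{a,c}
  A→S B a: FOLLOW(B) ⊇ FIRST(a) = {a}; new: +{a}
  B→c C B: FOLLOW(C) ⊇ FIRST(B) = {a,c}; new: +{a,c}
  C→A B: FOLLOW(A) ⊇ FIRST(B) = {a,c}; new: +{a,c}
  C→A B: FOLLOW(B) ⊇ FOLLOW(C) ⊇ {a,c}; new: +{c}
  S: {$,a,c}  A: {a,c}  B: {a,c}  C: {a,c}
round 2: (stable)
  S: {$,a,c}  A: {a,c}  B: {a,c}  C: {a,c}

FOLLOW(S) = ["$", "a", "c"]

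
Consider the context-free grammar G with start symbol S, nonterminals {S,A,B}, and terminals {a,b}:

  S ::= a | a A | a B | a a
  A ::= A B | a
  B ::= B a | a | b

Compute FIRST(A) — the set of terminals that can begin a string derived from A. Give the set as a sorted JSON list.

FIRST sets, iterate to fixpoint:
pass 1:
  A via A→a: +{a}
  B via B→a: +{a}
  B via B→b: +{b}
  S via S→a: +{a}
  FIRST(S)={a}  FIRST(A)={a}  FIRST(B)={a,b}
pass 2: — fixpoint
  FIRST(S)={a}  FIRST(A)={a}  FIRST(B)={a,b}

FIRST(A) = ["a"]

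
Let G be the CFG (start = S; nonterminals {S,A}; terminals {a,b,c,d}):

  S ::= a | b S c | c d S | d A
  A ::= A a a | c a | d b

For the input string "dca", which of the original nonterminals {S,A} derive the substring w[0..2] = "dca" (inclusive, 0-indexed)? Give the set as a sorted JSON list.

Convert to CNF:
  S -> T1 X6 | T2 A | T3 X5 | a
  A -> A X4 | T1 T0 | T2 T3
  T0 -> a
  T1 -> c
  T2 -> d
  T3 -> b
  X4 -> T0 T0
  X5 -> S T1
  X6 -> T2 S

CYK table (by increasing span), restricted to cells inside w[0..2]:
  cell(0,0) d: {T2}  orig:{}
  cell(1,1) c: {T1}  orig:{}
  cell(2,2) a: {S,T0}  orig:{S}
  cell(0,1) dc: ∅
  cell(1,2) ca: {A}
  cell(0,2) dca: {S}

Original NTs in T[0,2] deriving "dca": ["S"]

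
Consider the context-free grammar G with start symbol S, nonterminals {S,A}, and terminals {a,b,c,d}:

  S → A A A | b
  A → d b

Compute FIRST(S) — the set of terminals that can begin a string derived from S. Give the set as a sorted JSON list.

FIRST iteration:
iter 1:
  A via A→d b: +{d}
  S via S→A A A: +{d}
  S via S→b: +{b}
  FIRST[S]={b,d}  FIRST[A]={d}
iter 2: (stable)
  FIRST[S]={b,d}  FIRST[A]={d}

FIRST(S) = ["b", "d"]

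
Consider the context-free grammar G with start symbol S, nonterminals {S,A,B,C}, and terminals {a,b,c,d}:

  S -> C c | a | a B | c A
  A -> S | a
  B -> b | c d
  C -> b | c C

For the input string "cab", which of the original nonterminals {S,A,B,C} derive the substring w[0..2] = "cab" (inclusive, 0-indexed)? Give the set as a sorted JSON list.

CNF form of G:
  S -> C T0 | T0 A | T1 B | a
  A -> C T0 | T0 A | T1 B | a
  B -> T0 T2 | b
  C -> T0 C | b
  T0 -> c
  T1 -> a
  T2 -> d

CYK fill, restricted to cells inside w[0..2]:
  cell(0,0) c: {T0}  orig:{}
  cell(1,1) a: {A,S,T1}  orig:{A,S}
  cell(2,2) b: {B,C}
  cell(0,1) ca: {A,S}
  cell(1,2) ab: {A,S}
  cell(0,2) cab: {A,S}

Original NTs in T[0,2] deriving "cab": ["A", "S"]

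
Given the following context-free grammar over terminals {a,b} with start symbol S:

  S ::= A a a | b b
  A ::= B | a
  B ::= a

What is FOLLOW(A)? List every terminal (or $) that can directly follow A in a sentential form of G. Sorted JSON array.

FIRST iteration:
round 1:
  A via A→a: +{a}
  B via B→a: +{a}
  S via S→A a a: +{a}
  S via S→b b: +{b}
  S: {a,b}  A: {a}  B: {a}
round 2: (stable)
  S: {a,b}  A: {a}  B: {a}

Compute FOLLOW by fixpoint:
seed FOLLOW(S) with $
pass 1:
  S→A a a: FOLLOW(A) ⊇ FIRST(a) = {a}; new: +{a}
  FOLLOW(S)={$}  FOLLOW(A)={a}  FOLLOW(B)={}
pass 2:
  A→B: FOLLOW(B) ⊇ FOLLOW(A) ⊇ {a}; new: +{a}
  FOLLOW(S)={$}  FOLLOW(A)={a}  FOLLOW(B)={a}
pass 3: (stable)
  FOLLOW(S)={$}  FOLLOW(A)={a}  FOLLOW(B)={a}

FOLLOW(A) = ["a"]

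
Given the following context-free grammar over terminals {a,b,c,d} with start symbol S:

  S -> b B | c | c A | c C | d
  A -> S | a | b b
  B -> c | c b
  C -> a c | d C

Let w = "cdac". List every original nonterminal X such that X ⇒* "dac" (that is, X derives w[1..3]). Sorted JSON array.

Convert to CNF:
  S -> T0 B | T1 A | T1 C | c | d
  A -> T0 B | T0 T0 | T1 A | T1 C | a | c | d
  B -> T1 T0 | c
  C -> T2 T1 | T3 C
  T0 -> b
  T1 -> c
  T2 -> a
  T3 -> d

CYK table (by increasing span), restricted to cells inside w[1..3]:
  [1..1]={A,S,T3}  "d"  orig:{A,S}
  [2..2]={A,T2}  "a"  orig:{A}
  [3..3]={A,B,S,T1}  "c"  orig:{A,B,S}
  [1..2]=∅  "da"
  [2..3]={C}  "ac"
  [1..3]={C}  "dac"

Original NTs in T[1,3] deriving "dac": ["C"]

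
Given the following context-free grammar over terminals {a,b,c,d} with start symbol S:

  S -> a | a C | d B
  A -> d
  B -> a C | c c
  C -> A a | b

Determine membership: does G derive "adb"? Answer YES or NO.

Convert to CNF:
  S -> T0 C | T2 B | a
  A -> d
  B -> T0 C | T1 T1
  C -> A T0 | b
  T0 -> a
  T1 -> c
  T2 -> d

Fill CYK table bottom-up:
  T[0,0] 'a' = {S,T0}  orig:{S}
  T[1,1] 'd' = {A,T2}  orig:{A}
  T[2,2] 'b' = {C}
  T[0,1] 'ad' = ∅
  T[1,2] 'db' = ∅
  T[0,2] 'adb' = ∅

S ∉ T[0,2] ⇒ NO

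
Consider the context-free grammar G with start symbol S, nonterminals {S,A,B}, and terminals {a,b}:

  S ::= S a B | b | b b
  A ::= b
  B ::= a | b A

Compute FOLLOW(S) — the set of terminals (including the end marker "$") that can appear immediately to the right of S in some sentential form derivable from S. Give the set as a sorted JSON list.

Compute FIRST by fixpoint:
round 1:
  A via A→b: +{b}
  B via B→a: +{a}
  B via B→b A: +{b}
  S via S→b: +{b}
  S: {b}  A: {b}  B: {a,b}
round 2: — fixpoint
  S: {b}  A: {b}  B: {a,b}

FOLLOW iteration:
initialize: $ ∈ FOLLOW(S)
iter 1:
  S→S a B: FOLLOW(S) ⊇ FIRST(a) = {a}; new: +{a}
  S→S a B: FOLLOW(B) ⊇ FOLLOW(S) ⊇ {$,a}; new: +{$,a}
  S: {$,a}  A: {}  B: {$,a}
iter 2:
  B→b A: FOLLOW(A) ⊇ FOLLOW(B) ⊇ {$,a}; new: +{$,a}
  S: {$,a}  A: {$,a}  B: {$,a}
iter 3: (no change)
  S: {$,a}  A: {$,a}  B: {$,a}

FOLLOW(S) = ["$", "a"]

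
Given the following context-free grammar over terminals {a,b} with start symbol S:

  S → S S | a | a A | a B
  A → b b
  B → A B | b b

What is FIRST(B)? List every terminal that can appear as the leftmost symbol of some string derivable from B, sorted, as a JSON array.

FIRST iteration:
iter 1:
  A via A→b b: +{b}
  B via B→A B: +{b}
  S via S→a: +{a}
  FIRST[S]={a}  FIRST[A]={b}  FIRST[B]={b}
iter 2: done
  FIRST[S]={a}  FIRST[A]={b}  FIRST[B]={b}

FIRST(B) = ["b"]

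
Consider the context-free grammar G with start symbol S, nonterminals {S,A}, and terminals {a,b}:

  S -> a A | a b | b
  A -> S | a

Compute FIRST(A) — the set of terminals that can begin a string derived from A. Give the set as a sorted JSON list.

Compute FIRST by fixpoint:
iter 1:
  A via A→a: +{a}
  S via S→a A: +{a}
  S via S→b: +{b}
  FIRST[S]={a,b}  FIRST[A]={a}
iter 2:
  A via A→S: +{b}
  FIRST[S]={a,b}  FIRST[A]={a,b}
iter 3: — fixpoint
  FIRST[S]={a,b}  FIRST[A]={a,b}

FIRST(A) = ["a", "b"]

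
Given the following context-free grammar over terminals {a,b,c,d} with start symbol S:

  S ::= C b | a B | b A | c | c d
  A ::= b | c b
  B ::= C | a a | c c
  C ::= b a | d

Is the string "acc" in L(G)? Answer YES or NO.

Convert to CNF:
  S -> C T1 | T0 T3 | T1 A | T2 B | c
  A -> T0 T1 | b
  B -> T0 T0 | T1 T2 | T2 T2 | d
  C -> T1 T2 | d
  T0 -> c
  T1 -> b
  T2 -> a
  T3 -> d

Fill CYK table bottom-up:
  [0..0]={T2}  "a"  orig:{}
  [1..1]={S,T0}  "c"  orig:{S}
  [2..2]={S,T0}  "c"  orig:{S}
  [0..1]=∅  "ac"
  [1..2]={B}  "cc"
  [0..2]={S}  "acc"

S ∈ T[0,2] ⇒ YES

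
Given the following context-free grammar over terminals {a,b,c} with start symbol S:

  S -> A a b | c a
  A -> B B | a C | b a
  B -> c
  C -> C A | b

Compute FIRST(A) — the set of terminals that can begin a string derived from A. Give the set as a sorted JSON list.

FIRST sets, iterate to fixpoint:
pass 1:
  A via A→a C: +{a}
  A via A→b a: +{b}
  B via B→c: +{c}
  C via C→b: +{b}
  S via S→A a b: +{a,b}
  S via S→c a: +{c}
  S: {a,b,c}  A: {a,b}  B: {c}  C: {b}
pass 2:
  A via A→B B: +{c}
  S: {a,b,c}  A: {a,b,c}  B: {c}  C: {b}
pass 3: done
  S: {a,b,c}  A: {a,b,c}  B: {c}  C: {b}

FIRST(A) = ["a", "b", "c"]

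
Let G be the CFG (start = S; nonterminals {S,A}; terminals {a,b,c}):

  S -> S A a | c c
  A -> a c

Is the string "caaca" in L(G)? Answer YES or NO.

Convert to CNF:
  S -> S X2 | T1 T1
  A -> T0 T1
  T0 -> a
  T1 -> c
  X2 -> A T0

CYK table (by increasing span):
  [0..0]={T1}  "c"  orig:{}
  [1..1]={T0}  "a"  orig:{}
  [2..2]={T0}  "a"  orig:{}
  [3..3]={T1}  "c"  orig:{}
  [4..4]={T0}  "a"  orig:{}
  [0..1]=∅  "ca"
  [1..2]=∅  "aa"
  [2..3]={A}  "ac"
  [3..4]=∅  "ca"
  [0..2]=∅  "caa"
  [1..3]=∅  "aac"
  [2..4]={X2}  "aca"  orig:{}
  [0..3]=∅  "caac"
  [1..4]=∅  "aaca"
  [0..4]=∅  "caaca"

S ∉ T[0,4] ⇒ NO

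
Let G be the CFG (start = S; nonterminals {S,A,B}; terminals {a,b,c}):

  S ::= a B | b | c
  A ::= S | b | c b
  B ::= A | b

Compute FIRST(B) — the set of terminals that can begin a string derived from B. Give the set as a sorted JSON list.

FIRST iteration:
round 1:
  A via A→b: +{b}
  A via A→c b: +{c}
  B via B→A: +{b,c}
  S via S→a B: +{a}
  S via S→b: +{b}
  S via S→c: +{c}
  FIRST[S]={a,b,c}  FIRST[A]={b,c}  FIRST[B]={b,c}
round 2:
  A via A→S: +{a}
  B via B→A: +{a}
  FIRST[S]={a,b,c}  FIRST[A]={a,b,c}  FIRST[B]={a,b,c}
round 3: — fixpoint
  FIRST[S]={a,b,c}  FIRST[A]={a,b,c}  FIRST[B]={a,b,c}

FIRST(B) = ["a", "b", "c"]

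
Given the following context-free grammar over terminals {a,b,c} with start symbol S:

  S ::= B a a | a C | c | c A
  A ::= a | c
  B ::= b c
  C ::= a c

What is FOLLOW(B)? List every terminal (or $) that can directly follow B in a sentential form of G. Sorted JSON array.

Compute FIRST by fixpoint:
[1]
  A via A→a: +{a}
  A via A→c: +{c}
  B via B→b c: +{b}
  C via C→a c: +{a}
  S via S→B a a: +{b}
  S via S→a C: +{a}
  S via S→c: +{c}
  S: {a,b,c}  A: {a,c}  B: {b}  C: {a}
[2] — fixpoint
  S: {a,b,c}  A: {a,c}  B: {b}  C: {a}

FOLLOW sets:
FOLLOW(S) := {$}
iter 1:
  S→B a a: FOLLOW(B) ⊇ FIRST(a) = {a}; new: +{a}
  S→a C: FOLLOW(C) ⊇ FOLLOW(S) ⊇ {$}; new: +{$}
  S→c A: FOLLOW(A) ⊇ FOLLOW(S) ⊇ {$}; new: +{$}
  FOLLOW[S]={$}  FOLLOW[A]={$}  FOLLOW[B]={a}  FOLLOW[C]={$}
iter 2: (stable)
  FOLLOW[S]={$}  FOLLOW[A]={$}  FOLLOW[B]={a}  FOLLOW[C]={$}

FOLLOW(B) = ["a"]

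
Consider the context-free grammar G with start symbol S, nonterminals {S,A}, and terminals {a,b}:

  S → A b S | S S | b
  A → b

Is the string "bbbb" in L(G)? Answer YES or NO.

CNF form of G:
  S -> A X1 | S S | b
  A -> b
  T0 -> b
  X1 -> T0 S

CYK fill:
  T[0,0] 'b' = {A,S,T0}  orig:{A,S}
  T[1,1] 'b' = {A,S,T0}  orig:{A,S}
  T[2,2] 'b' = {A,S,T0}  orig:{A,S}
  T[3,3] 'b' = {A,S,T0}  orig:{A,S}
  T[0,1] 'bb' = {S,X1}  orig:{S}
  T[1,2] 'bb' = {S,X1}  orig:{S}
  T[2,3] 'bb' = {S,X1}  orig:{S}
  T[0,2] 'bbb' = {S,X1}  orig:{S}
  T[1,3] 'bbb' = {S,X1}  orig:{S}
  T[0,3] 'bbbb' = {S,X1}  orig:{S}

S ∈ T[0,3] ⇒ YES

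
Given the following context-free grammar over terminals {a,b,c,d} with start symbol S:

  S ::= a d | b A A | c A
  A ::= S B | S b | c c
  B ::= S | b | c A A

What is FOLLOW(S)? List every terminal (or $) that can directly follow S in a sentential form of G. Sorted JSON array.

FIRST iteration:
iter 1:
  A via A→c c: +{c}
  B via B→b: +{b}
  B via B→c A A: +{c}
  S via S→a d: +{a}
  S via S→b A A: +{b}
  S via S→c A: +{c}
  S: {a,b,c}  A: {c}  B: {b,c}
iter 2:
  A via A→S B: +{a,b}
  B via B→S: +{a}
  S: {a,b,c}  A: {a,b,c}  B: {a,b,c}
iter 3: done
  S: {a,b,c}  A: {a,b,c}  B: {a,b,c}

Compute FOLLOW by fixpoint:
initialize: $ ∈ FOLLOW(S)
iter 1:
  A→S B: FOLLOW(S) ⊇ FIRST(B) = {a,b,c}; new: +{a,b,c}
  B→c A A: FOLLOW(A) ⊇ FIRST(A) = {a,b,c}; new: +{a,b,c}
  S→b A A: FOLLOW(A) ⊇ FOLLOW(S) ⊇ {$,a,b,c}; new: +{$}
  FOLLOW[S]={$,a,b,c}  FOLLOW[A]={$,a,b,c}  FOLLOW[B]={}
iter 2:
  A→S B: FOLLOW(B) ⊇ FOLLOW(A) ⊇ {$,a,b,c}; new: +{$,a,b,c}
  FOLLOW[S]={$,a,b,c}  FOLLOW[A]={$,a,b,c}  FOLLOW[B]={$,a,b,c}
iter 3: (no change)
  FOLLOW[S]={$,a,b,c}  FOLLOW[A]={$,a,b,c}  FOLLOW[B]={$,a,b,c}

FOLLOW(S) = ["$", "a", "b", "c"]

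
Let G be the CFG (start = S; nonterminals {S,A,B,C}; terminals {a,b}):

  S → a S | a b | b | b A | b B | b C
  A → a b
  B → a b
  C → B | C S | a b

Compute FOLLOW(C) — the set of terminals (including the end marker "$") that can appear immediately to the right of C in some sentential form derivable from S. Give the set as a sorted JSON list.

FIRST iteration:
iter 1:
  A via A→a b: +{a}
  B via B→a b: +{a}
  C via C→B: +{a}
  S via S→a S: +{a}
  S via S→b: +{b}
  S: {a,b}  A: {a}  B: {a}  C: {a}
iter 2: (no change)
  S: {a,b}  A: {a}  B: {a}  C: {a}

FOLLOW iteration:
FOLLOW(S) := {$}
pass 1:
  C→C S: FOLLOW(C) ⊇ FIRST(S) = {a,b}; new: +{a,b}
  C→C S: FOLLOW(S) ⊇ FOLLOW(C) ⊇ {a,b}; new: +{a,b}
  S→b A: FOLLOW(A) ⊇ FOLLOW(S) ⊇ {$,a,b}; new: +{$,a,b}
  S→b B: FOLLOW(B) ⊇ FOLLOW(S) ⊇ {$,a,b}; new: +{$,a,b}
  S→b C: FOLLOW(C) ⊇ FOLLOW(S) ⊇ {$,a,b}; new: +{$}
  S: {$,a,b}  A: {$,a,b}  B: {$,a,b}  C: {$,a,b}
pass 2: (stable)
  S: {$,a,b}  A: {$,a,b}  B: {$,a,b}  C: {$,a,b}

FOLLOW(C) = ["$", "a", "b"]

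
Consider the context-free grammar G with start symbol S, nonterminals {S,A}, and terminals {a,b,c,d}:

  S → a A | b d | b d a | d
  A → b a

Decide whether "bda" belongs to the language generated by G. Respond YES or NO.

Convert to CNF:
  S -> T0 T2 | T0 X3 | T1 A | d
  A -> T0 T1
  T0 -> b
  T1 -> a
  T2 -> d
  X3 -> T2 T1

CYK table (by increasing span):
  cell(0,0) b: {T0}  orig:{}
  cell(1,1) d: {S,T2}  orig:{S}
  cell(2,2) a: {T1}  orig:{}
  cell(0,1) bd: {S}
  cell(1,2) da: {X3}  orig:{}
  cell(0,2) bda: {S}

S ∈ T[0,2] ⇒ YES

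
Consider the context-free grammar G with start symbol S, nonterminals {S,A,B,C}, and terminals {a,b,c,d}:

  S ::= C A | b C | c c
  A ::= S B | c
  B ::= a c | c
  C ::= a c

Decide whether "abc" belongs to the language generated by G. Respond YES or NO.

CNF form of G:
  S -> C A | T1 T1 | T2 C
  A -> S B | c
  B -> T0 T1 | c
  C -> T0 T1
  T0 -> a
  T1 -> c
  T2 -> b

CYK fill:
  T[0,0] 'a' = {T0}  orig:{}
  T[1,1] 'b' = {T2}  orig:{}
  T[2,2] 'c' = {A,B,T1}  orig:{A,B}
  T[0,1] 'ab' = ∅
  T[1,2] 'bc' = ∅
  T[0,2] 'abc' = ∅

S ∉ T[0,2] ⇒ NO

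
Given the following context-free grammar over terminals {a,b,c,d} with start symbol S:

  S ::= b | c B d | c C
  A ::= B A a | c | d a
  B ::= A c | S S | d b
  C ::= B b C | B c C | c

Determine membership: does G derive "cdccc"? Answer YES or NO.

CNF form of G:
  S -> T2 C | T2 X7 | b
  A -> B X4 | T1 T0 | c
  B -> A T2 | S S | T1 T3
  C -> B X5 | B X6 | c
  T0 -> a
  T1 -> d
  T2 -> c
  T3 -> b
  X4 -> A T0
  X5 -> T3 C
  X6 -> T2 C
  X7 -> B T1

CYK table (by increasing span):
  [0..0]={A,C,T2}  "c"  orig:{A,C}
  [1..1]={T1}  "d"  orig:{}
  [2..2]={A,C,T2}  "c"  orig:{A,C}
  [3..3]={A,C,T2}  "c"  orig:{A,C}
  [4..4]={A,C,T2}  "c"  orig:{A,C}
  [0..1]=∅  "cd"
  [1..2]=∅  "dc"
  [2..3]={B,S,X6}  "cc"  orig:{B,S}
  [3..4]={B,S,X6}  "cc"  orig:{B,S}
  [0..2]=∅  "cdc"
  [1..3]=∅  "dcc"
  [2..4]=∅  "ccc"
  [0..3]=∅  "cdcc"
  [1..4]=∅  "dccc"
  [0..4]=∅  "cdccc"

S ∉ T[0,4] ⇒ NO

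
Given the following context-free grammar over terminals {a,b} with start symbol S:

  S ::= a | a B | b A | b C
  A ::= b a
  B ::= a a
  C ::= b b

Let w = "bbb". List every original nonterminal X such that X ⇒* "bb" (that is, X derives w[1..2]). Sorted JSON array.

CNF form of G:
  S -> T0 A | T0 C | T1 B | a
  A -> T0 T1
  B -> T1 T1
  C -> T0 T0
  T0 -> b
  T1 -> a

Fill CYK table bottom-up — only the sub-triangle for w[1..2]:
  [1..1]={T0}  "b"  orig:{}
  [2..2]={T0}  "b"  orig:{}
  [1..2]={C}  "bb"

Original NTs in T[1,2] deriving "bb": ["C"]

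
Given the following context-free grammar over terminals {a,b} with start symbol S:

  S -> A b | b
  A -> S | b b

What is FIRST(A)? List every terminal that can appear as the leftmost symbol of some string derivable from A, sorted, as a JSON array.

Compute FIRST by fixpoint:
round 1:
  A via A→b b: +{b}
  S via S→A b: +{b}
  FIRST[S]={b}  FIRST[A]={b}
round 2: (stable)
  FIRST[S]={b}  FIRST[A]={b}

FIRST(A) = ["b"]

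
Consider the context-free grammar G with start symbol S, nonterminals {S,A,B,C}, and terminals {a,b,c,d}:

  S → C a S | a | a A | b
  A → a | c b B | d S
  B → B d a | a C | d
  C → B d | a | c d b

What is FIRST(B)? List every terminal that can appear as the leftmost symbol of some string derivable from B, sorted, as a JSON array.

FIRST sets, iterate to fixpoint:
round 1:
  A via A→a: +{a}
  A via A→c b B: +{c}
  A via A→d S: +{d}
  B via B→a C: +{a}
  B via B→d: +{d}
  C via C→B d: +{a,d}
  C via C→c d b: +{c}
  S via S→C a S: +{a,c,d}
  S via S→b: +{b}
  FIRST(S)={a,b,c,d}  FIRST(A)={a,c,d}  FIRST(B)={a,d}  FIRST(C)={a,c,d}
round 2: done
  FIRST(S)={a,b,c,d}  FIRST(A)={a,c,d}  FIRST(B)={a,d}  FIRST(C)={a,c,d}

FIRST(B) = ["a", "d"]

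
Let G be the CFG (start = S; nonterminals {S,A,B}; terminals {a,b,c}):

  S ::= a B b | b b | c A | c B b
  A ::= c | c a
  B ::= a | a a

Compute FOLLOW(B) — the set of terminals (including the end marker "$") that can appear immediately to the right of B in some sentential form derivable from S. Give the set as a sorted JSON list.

FIRST iteration:
pass 1:
  A via A→c: +{c}
  B via B→a: +{a}
  S via S→a B b: +{a}
  S via S→b b: +{b}
  S via S→c A: +{c}
  FIRST(S)={a,b,c}  FIRST(A)={c}  FIRST(B)={a}
pass 2: — fixpoint
  FIRST(S)={a,b,c}  FIRST(A)={c}  FIRST(B)={a}

FOLLOW iteration:
FOLLOW(S) := {$}
round 1:
  S→a B b: FOLLOW(B) ⊇ FIRST(b) = {b}; new: +{b}
  S→c A: FOLLOW(A) ⊇ FOLLOW(S) ⊇ {$}; new: +{$}
  FOLLOW[S]={$}  FOLLOW[A]={$}  FOLLOW[B]={b}
round 2: (stable)
  FOLLOW[S]={$}  FOLLOW[A]={$}  FOLLOW[B]={b}

FOLLOW(B) = ["b"]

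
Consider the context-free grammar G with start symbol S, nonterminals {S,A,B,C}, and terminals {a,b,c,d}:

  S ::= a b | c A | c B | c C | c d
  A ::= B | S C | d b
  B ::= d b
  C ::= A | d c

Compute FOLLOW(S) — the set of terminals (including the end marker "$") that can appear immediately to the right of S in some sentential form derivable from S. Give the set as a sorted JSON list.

FIRST iteration:
pass 1:
  A via A→d b: +{d}
  B via B→d b: +{d}
  C via C→A: +{d}
  S via S→a b: +{a}
  S via S→c A: +{c}
  S: {a,c}  A: {d}  B: {d}  C: {d}
pass 2:
  A via A→S C: +{a,c}
  C via C→A: +{a,c}
  S: {a,c}  A: {a,c,d}  B: {d}  C: {a,c,d}
pass 3: — fixpoint
  S: {a,c}  A: {a,c,d}  B: {d}  C: {a,c,d}

FOLLOW sets:
FOLLOW(S) := {$}
round 1:
  A→S C: FOLLOW(S) ⊇ FIRST(C) = {a,c,d}; new: +{a,c,d}
  S→c A: FOLLOW(A) ⊇ FOLLOW(S) ⊇ {$,a,c,d}; new: +{$,a,c,d}
  S→c B: FOLLOW(B) ⊇ FOLLOW(S) ⊇ {$,a,c,d}; new: +{$,a,c,d}
  S→c C: FOLLOW(C) ⊇ FOLLOW(S) ⊇ {$,a,c,d}; new: +{$,a,c,d}
  FOLLOW(S)={$,a,c,d}  FOLLOW(A)={$,a,c,d}  FOLLOW(B)={$,a,c,d}  FOLLOW(C)={$,a,c,d}
round 2: (stable)
  FOLLOW(S)={$,a,c,d}  FOLLOW(A)={$,a,c,d}  FOLLOW(B)={$,a,c,d}  FOLLOW(C)={$,a,c,d}

FOLLOW(S) = ["$", "a", "c", "d"]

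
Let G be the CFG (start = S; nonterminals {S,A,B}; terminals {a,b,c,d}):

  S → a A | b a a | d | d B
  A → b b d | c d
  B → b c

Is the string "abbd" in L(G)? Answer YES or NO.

Convert to CNF:
  S -> T0 X5 | T1 B | T3 A | d
  A -> T0 X4 | T2 T1
  B -> T0 T2
  T0 -> b
  T1 -> d
  T2 -> c
  T3 -> a
  X4 -> T0 T1
  X5 -> T3 T3

CYK fill:
  T[0,0] 'a' = {T3}  orig:{}
  T[1,1] 'b' = {T0}  orig:{}
  T[2,2] 'b' = {T0}  orig:{}
  T[3,3] 'd' = {S,T1}  orig:{S}
  T[0,1] 'ab' = ∅
  T[1,2] 'bb' = ∅
  T[2,3] 'bd' = {X4}  orig:{}
  T[0,2] 'abb' = ∅
  T[1,3] 'bbd' = {A}
  T[0,3] 'abbd' = {S}

S ∈ T[0,3] ⇒ YES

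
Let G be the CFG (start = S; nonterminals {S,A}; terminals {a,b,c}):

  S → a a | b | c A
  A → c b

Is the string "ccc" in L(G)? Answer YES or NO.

Convert to CNF:
  S -> T0 A | T2 T2 | b
  A -> T0 T1
  T0 -> c
  T1 -> b
  T2 -> a

CYK table (by increasing span):
  T[0,0] 'c' = {T0}  orig:{}
  T[1,1] 'c' = {T0}  orig:{}
  T[2,2] 'c' = {T0}  orig:{}
  T[0,1] 'cc' = ∅
  T[1,2] 'cc' = ∅
  T[0,2] 'ccc' = ∅

S ∉ T[0,2] ⇒ NO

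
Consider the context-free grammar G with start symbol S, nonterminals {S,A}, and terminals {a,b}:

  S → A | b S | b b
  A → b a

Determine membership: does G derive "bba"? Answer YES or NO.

CNF form of G:
  S -> T0 S | T0 T0 | T0 T1
  A -> T0 T1
  T0 -> b
  T1 -> a

CYK table (by increasing span):
  [0..0]={T0}  "b"  orig:{}
  [1..1]={T0}  "b"  orig:{}
  [2..2]={T1}  "a"  orig:{}
  [0..1]={S}  "bb"
  [1..2]={A,S}  "ba"
  [0..2]={S}  "bba"

S ∈ T[0,2] ⇒ YES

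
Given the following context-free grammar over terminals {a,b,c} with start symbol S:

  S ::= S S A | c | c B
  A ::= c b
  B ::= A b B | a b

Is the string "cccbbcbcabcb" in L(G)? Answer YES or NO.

CNF form of G:
  S -> S X4 | T0 B | c
  A -> T0 T1
  B -> A X3 | T2 T1
  T0 -> c
  T1 -> b
  T2 -> a
  X3 -> T1 B
  X4 -> S A

CYK fill:
  [0..0]={S,T0}  "c"  orig:{S}
  [1..1]={S,T0}  "c"  orig:{S}
  [2..2]={S,T0}  "c"  orig:{S}
  [3..3]={T1}  "b"  orig:{}
  [4..4]={T1}  "b"  orig:{}
  [5..5]={S,T0}  "c"  orig:{S}
  [6..6]={T1}  "b"  orig:{}
  [7..7]={S,T0}  "c"  orig:{S}
  [8..8]={T2}  "a"  orig:{}
  [9..9]={T1}  "b"  orig:{}
  [10..10]={S,T0}  "c"  orig:{S}
  [11..11]={T1}  "b"  orig:{}
  [0..1]=∅  "cc"
  [1..2]=∅  "cc"
  [2..3]={A}  "cb"
  [3..4]=∅  "bb"
  [4..5]=∅  "bc"
  [5..6]={A}  "cb"
  [6..7]=∅  "bc"
  [7..8]=∅  "ca"
  [8..9]={B}  "ab"
  [9..10]=∅  "bc"
  [10..11]={A}  "cb"
  [0..2]=∅  "ccc"
  [1..3]={X4}  "ccb"  orig:{}
  [2..4]=∅  "cbb"
  [3..5]=∅  "bbc"
  [4..6]=∅  "bcb"
  [5..7]=∅  "cbc"
  [6..8]=∅  "bca"
  [7..9]={S}  "cab"
  [8..10]=∅  "abc"
  [9..11]=∅  "bcb"
  [0..3]={S}  "cccb"
  [1..4]=∅  "ccbb"
  [2..5]=∅  "cbbc"
  [3..6]=∅  "bbcb"
  [4..7]=∅  "bcbc"
  [5..8]=∅  "cbca"
  [6..9]=∅  "bcab"
  [7..10]=∅  "cabc"
  [8..11]=∅  "abcb"
  [0..4]=∅  "cccbb"
  [1..5]=∅  "ccbbc"
  [2..6]=∅  "cbbcb"
  [3..7]=∅  "bbcbc"
  [4..8]=∅  "bcbca"
  [5..9]=∅  "cbcab"
  [6..10]=∅  "bcabc"
  [7..11]={X4}  "cabcb"  orig:{}
  [0..5]=∅  "cccbbc"
  [1..6]=∅  "ccbbcb"
  [2..7]=∅  "cbbcbc"
  [3..8]=∅  "bbcbca"
  [4..9]=∅  "bcbcab"
  [5..10]=∅  "cbcabc"
  [6..11]=∅  "bcabcb"
  [0..6]=∅  "cccbbcb"
  [1..7]=∅  "ccbbcbc"
  [2..8]=∅  "cbbcbca"
  [3..9]=∅  "bbcbcab"
  [4..10]=∅  "bcbcabc"
  [5..11]=∅  "cbcabcb"
  [0..7]=∅  "cccbbcbc"
  [1..8]=∅  "ccbbcbca"
  [2..9]=∅  "cbbcbcab"
  [3..10]=∅  "bbcbcabc"
  [4..11]=∅  "bcbcabcb"
  [0..8]=∅  "cccbbcbca"
  [1..9]=∅  "ccbbcbcab"
  [2..10]=∅  "cbbcbcabc"
  [3..11]=∅  "bbcbcabcb"
  [0..9]=∅  "cccbbcbcab"
  [1..10]=∅  "ccbbcbcabc"
  [2..11]=∅  "cbbcbcabcb"
  [0..10]=∅  "cccbbcbcabc"
  [1..11]=∅  "ccbbcbcabcb"
  [0..11]=∅  "cccbbcbcabcb"

S ∉ T[0,11] ⇒ NO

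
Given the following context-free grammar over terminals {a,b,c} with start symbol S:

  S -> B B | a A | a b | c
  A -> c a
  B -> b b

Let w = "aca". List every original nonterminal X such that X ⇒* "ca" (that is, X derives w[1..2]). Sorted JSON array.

CNF form of G:
  S -> B B | T1 A | T1 T2 | c
  A -> T0 T1
  B -> T2 T2
  T0 -> c
  T1 -> a
  T2 -> b

CYK fill, restricted to cells inside w[1..2]:
  T[1,1] 'c' = {S,T0}  orig:{S}
  T[2,2] 'a' = {T1}  orig:{}
  T[1,2] 'ca' = {A}

Original NTs in T[1,2] deriving "ca": ["A"]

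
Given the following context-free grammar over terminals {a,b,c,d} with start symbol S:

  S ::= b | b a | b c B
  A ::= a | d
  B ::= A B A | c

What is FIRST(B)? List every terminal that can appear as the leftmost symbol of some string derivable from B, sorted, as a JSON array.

Compute FIRST by fixpoint:
round 1:
  A via A→a: +{a}
  A via A→d: +{d}
  B via B→A B A: +{a,d}
  B via B→c: +{c}
  S via S→b: +{b}
  FIRST[S]={b}  FIRST[A]={a,d}  FIRST[B]={a,c,d}
round 2: done
  FIRST[S]={b}  FIRST[A]={a,d}  FIRST[B]={a,c,d}

FIRST(B) = ["a", "c", "d"]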